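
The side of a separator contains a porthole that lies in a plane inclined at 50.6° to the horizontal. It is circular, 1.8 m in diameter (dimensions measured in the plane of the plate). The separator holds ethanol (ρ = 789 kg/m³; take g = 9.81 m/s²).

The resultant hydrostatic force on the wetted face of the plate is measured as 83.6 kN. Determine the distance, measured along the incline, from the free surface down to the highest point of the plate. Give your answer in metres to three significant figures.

γ = ρg = 789 × 9.81 / 1000 = 7.74009 kN/m³.
A = π(0.9)² = 2.54469 m².
From F = γ·h_c·A, the centroid depth is h_c = 83.6/(7.74009 × 2.54469) = 4.24449 m.
Let θ = 50.6° be the plate's angle to the horizontal; measure y along the incline from where the plane meets the free surface. Vertical depth h = y·sinθ with sinθ = 0.772734.
Along the incline, y_c = h_c/sinθ = 4.24449/0.772734 = 5.49282 m.
The centroid is at the centre, 0.9 m below the top of the plate, so the highest point sits at y_top = 5.49282 − 0.9 = 4.59282 m along the incline.

y_top ≈ 4.59 m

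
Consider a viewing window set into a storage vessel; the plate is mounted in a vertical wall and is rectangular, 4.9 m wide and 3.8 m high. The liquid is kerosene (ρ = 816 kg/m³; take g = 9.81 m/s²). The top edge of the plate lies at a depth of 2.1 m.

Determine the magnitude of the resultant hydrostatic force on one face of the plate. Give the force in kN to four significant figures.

γ = ρg = 816 × 9.81 / 1000 = 8.00496 kN/m³.
The centroid lies 3.8/2 = 1.9 m below the top edge, so the centroid depth is h_c = 2.1 + 1.9 = 4 m.
A = 4.9 × 3.8 = 18.62 m².
Resultant F = γ·h_c·A = 8.00496 × 4 × 18.62 = 596.209 kN.

F ≈ 596.2 kN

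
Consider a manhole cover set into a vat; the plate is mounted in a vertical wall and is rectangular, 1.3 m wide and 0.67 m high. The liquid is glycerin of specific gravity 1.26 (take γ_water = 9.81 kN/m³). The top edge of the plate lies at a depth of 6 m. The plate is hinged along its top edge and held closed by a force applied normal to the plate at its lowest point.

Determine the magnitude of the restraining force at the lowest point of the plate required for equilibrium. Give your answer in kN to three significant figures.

P ≈ 34.7 kN

γ = 1.26 × 9.81 = 12.3606 kN/m³.
The centroid lies 0.67/2 = 0.335 m below the top edge, so the centroid depth is h_c = 6 + 0.335 = 6.335 m.
A = 1.3 × 0.67 = 0.871 m².
Resultant F = γ·h_c·A = 12.3606 × 6.335 × 0.871 = 68.2031 kN.
I_c = b·h³/12 = 1.3 × 0.67³/12 = 0.0325827 m⁴.
Centre of pressure: y_p = y_c + I_c/(y_c·A) = 6.335 + 0.0325827/(6.335 × 0.871) = 6.335 + 0.00590503 = 6.34091 m along the plane.
The resultant acts 0.335 + 0.00590503 = 0.340905 m (along the plate) below the hinge at the top edge, so the moment about the hinge is M = F × 0.340905 = 68.2031 × 0.340905 = 23.2508 kN·m.
A normal force at the bottom, 0.67 m from the hinge, must supply this moment: P = 23.2508/0.67 = 34.7027 kN.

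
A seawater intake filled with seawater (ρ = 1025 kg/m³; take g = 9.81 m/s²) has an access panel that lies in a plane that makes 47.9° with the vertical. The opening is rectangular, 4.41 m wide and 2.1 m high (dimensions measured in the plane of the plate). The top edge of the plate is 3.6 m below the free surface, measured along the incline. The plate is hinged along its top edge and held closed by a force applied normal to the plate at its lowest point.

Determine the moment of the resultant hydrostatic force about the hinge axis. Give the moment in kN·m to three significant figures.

M ≈ 328 kN·m

γ = ρg = 1025 × 9.81 / 1000 = 10.05525 kN/m³.
The plate makes 47.9° with the vertical, i.e. θ = 90° − 47.9° = 42.1° to the horizontal. Measuring y along the incline from the free-surface line, vertical depth h = y·sinθ with sinθ = 0.670427.
The centroid lies 2.1/2 = 1.05 m below the top edge, so y_c = 3.6 + 1.05 = 4.65 m and h_c = 4.65 × 0.670427 = 3.11749 m.
A = 4.41 × 2.1 = 9.261 m².
Resultant F = γ·h_c·A = 10.05525 × 3.11749 × 9.261 = 290.306 kN.
I_c = b·h³/12 = 4.41 × 2.1³/12 = 3.40342 m⁴.
Centre of pressure: y_p = y_c + I_c/(y_c·A) = 4.65 + 3.40342/(4.65 × 9.261) = 4.65 + 0.0790323 = 4.72903 m along the plane.
The resultant acts 1.05 + 0.0790323 = 1.12903 m (along the plate) below the hinge at the top edge, so the moment about the hinge is M = F × 1.12903 = 290.306 × 1.12903 = 327.764 kN·m.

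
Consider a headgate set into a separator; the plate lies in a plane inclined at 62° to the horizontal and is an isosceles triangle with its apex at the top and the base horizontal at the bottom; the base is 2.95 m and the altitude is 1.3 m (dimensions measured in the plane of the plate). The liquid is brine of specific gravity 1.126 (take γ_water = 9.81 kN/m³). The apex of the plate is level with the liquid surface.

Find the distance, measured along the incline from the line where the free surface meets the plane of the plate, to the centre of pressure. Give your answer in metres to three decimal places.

y_p = 0.975 m

γ = 1.126 × 9.81 = 11.04606 kN/m³.
Let θ = 62° be the plate's angle to the horizontal; measure y along the incline from where the plane meets the free surface. Vertical depth h = y·sinθ with sinθ = 0.882948.
With the apex up, the centroid sits 2h/3 = 2 × 1.3/3 = 0.866667 m below the apex, so y_c = 0.866667 m and h_c = 0.866667 × 0.882948 = 0.765222 m.
A = ½ × 2.95 × 1.3 = 1.9175 m².
Resultant F = γ·h_c·A = 11.04606 × 0.765222 × 1.9175 = 16.208 kN.
I_c = b·h³/36 = 2.95 × 1.3³/36 = 0.180032 m⁴.
Centre of pressure: y_p = y_c + I_c/(y_c·A) = 0.866667 + 0.180032/(0.866667 × 1.9175) = 0.866667 + 0.108333 = 0.975 m along the plane.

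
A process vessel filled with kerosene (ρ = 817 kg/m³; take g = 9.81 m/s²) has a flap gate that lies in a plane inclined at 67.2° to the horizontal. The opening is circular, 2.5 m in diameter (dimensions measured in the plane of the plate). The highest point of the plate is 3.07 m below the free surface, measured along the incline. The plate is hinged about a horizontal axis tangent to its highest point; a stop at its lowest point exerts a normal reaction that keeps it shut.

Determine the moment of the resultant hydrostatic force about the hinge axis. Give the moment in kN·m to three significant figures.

γ = ρg = 817 × 9.81 / 1000 = 8.01477 kN/m³.
Let θ = 67.2° be the plate's angle to the horizontal; measure y along the incline from where the plane meets the free surface. Vertical depth h = y·sinθ with sinθ = 0.921863.
The centroid is at the centre, 1.25 m below the top of the plate, so y_c = 3.07 + 1.25 = 4.32 m and h_c = 4.32 × 0.921863 = 3.98245 m.
A = π(1.25)² = 4.90874 m².
Resultant F = γ·h_c·A = 8.01477 × 3.98245 × 4.90874 = 156.679 kN.
I_c = πr⁴/4 = π × 1.25⁴/4 = 1.91748 m⁴.
Centre of pressure: y_p = y_c + I_c/(y_c·A) = 4.32 + 1.91748/(4.32 × 4.90874) = 4.32 + 0.0904226 = 4.41042 m along the plane.
The resultant acts 1.25 + 0.0904226 = 1.34042 m (along the plate) below the hinge at the top edge, so the moment about the hinge is M = F × 1.34042 = 156.679 × 1.34042 = 210.016 kN·m.

M ≈ 210 kN·m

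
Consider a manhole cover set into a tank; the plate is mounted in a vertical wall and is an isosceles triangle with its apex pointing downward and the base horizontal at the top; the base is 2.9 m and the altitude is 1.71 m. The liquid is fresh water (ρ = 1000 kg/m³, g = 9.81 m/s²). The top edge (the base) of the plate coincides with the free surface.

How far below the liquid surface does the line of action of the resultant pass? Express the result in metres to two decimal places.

γ = ρg = 1000 × 9.81 = 9810 N/m³ = 9.81 kN/m³.
With the apex down, the centroid sits h/3 = 1.71/3 = 0.57 m below the base (the top edge), so the centroid depth is h_c = 0.57 m.
A = ½ × 2.9 × 1.71 = 2.4795 m².
Resultant F = γ·h_c·A = 9.81 × 0.57 × 2.4795 = 13.8646 kN.
I_c = b·h³/36 = 2.9 × 1.71³/36 = 0.402795 m⁴.
Centre of pressure: y_p = y_c + I_c/(y_c·A) = 0.57 + 0.402795/(0.57 × 2.4795) = 0.57 + 0.285 = 0.855 m along the plane.

h_p = 0.86 m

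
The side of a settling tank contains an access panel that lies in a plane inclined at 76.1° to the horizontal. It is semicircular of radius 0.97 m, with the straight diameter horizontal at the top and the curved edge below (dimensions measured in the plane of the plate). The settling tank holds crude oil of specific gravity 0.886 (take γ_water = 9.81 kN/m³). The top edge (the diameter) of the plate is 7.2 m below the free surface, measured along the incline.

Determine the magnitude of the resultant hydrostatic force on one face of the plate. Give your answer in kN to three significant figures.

γ = 0.886 × 9.81 = 8.69166 kN/m³.
Let θ = 76.1° be the plate's angle to the horizontal; measure y along the incline from where the plane meets the free surface. Vertical depth h = y·sinθ with sinθ = 0.970716.
The centroid of a semicircle lies 4r/(3π) = 0.411681 m from the diameter, here below the top edge, so y_c = 7.2 + 0.411681 = 7.61168 m and h_c = 7.61168 × 0.970716 = 7.38878 m.
A = πr²/2 = π × 0.97²/2 = 1.47796 m².
Resultant F = γ·h_c·A = 8.69166 × 7.38878 × 1.47796 = 94.9157 kN.

F ≈ 94.9 kN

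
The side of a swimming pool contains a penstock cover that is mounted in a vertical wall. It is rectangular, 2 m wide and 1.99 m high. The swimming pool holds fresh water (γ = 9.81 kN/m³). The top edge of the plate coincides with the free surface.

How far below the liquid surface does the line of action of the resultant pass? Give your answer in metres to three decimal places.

γ = 9.81 kN/m³.
The centroid lies 1.99/2 = 0.995 m below the top edge, so the centroid depth is h_c = 0.995 m.
A = 2 × 1.99 = 3.98 m².
Resultant F = γ·h_c·A = 9.81 × 0.995 × 3.98 = 38.8486 kN.
I_c = b·h³/12 = 2 × 1.99³/12 = 1.31343 m⁴.
Centre of pressure: y_p = y_c + I_c/(y_c·A) = 0.995 + 1.31343/(0.995 × 3.98) = 0.995 + 0.331666 = 1.32667 m along the plane.

h_p = 1.327 m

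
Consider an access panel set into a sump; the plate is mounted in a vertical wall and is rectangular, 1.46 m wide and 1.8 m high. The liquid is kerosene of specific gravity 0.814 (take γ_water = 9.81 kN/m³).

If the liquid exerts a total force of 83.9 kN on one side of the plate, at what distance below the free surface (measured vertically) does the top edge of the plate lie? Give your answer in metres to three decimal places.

γ = 0.814 × 9.81 = 7.98534 kN/m³.
A = 1.46 × 1.8 = 2.628 m².
From F = γ·h_c·A, the centroid depth is h_c = 83.9/(7.98534 × 2.628) = 3.998 m.
The centroid lies 1.8/2 = 0.9 m below the top edge, so the top edge sits at h_top = 3.998 − 0.9 = 3.098 m below the surface.

d_top ≈ 3.098 m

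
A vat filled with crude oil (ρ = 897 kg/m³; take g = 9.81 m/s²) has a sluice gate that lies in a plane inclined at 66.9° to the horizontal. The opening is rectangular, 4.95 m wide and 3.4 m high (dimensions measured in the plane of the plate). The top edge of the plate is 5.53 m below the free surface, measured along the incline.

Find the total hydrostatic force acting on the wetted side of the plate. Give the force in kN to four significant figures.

F ≈ 984.9 kN

γ = ρg = 897 × 9.81 / 1000 = 8.79957 kN/m³.
Let θ = 66.9° be the plate's angle to the horizontal; measure y along the incline from where the plane meets the free surface. Vertical depth h = y·sinθ with sinθ = 0.919821.
The centroid lies 3.4/2 = 1.7 m below the top edge, so y_c = 5.53 + 1.7 = 7.23 m and h_c = 7.23 × 0.919821 = 6.65031 m.
A = 4.95 × 3.4 = 16.83 m².
Resultant F = γ·h_c·A = 8.79957 × 6.65031 × 16.83 = 984.889 kN.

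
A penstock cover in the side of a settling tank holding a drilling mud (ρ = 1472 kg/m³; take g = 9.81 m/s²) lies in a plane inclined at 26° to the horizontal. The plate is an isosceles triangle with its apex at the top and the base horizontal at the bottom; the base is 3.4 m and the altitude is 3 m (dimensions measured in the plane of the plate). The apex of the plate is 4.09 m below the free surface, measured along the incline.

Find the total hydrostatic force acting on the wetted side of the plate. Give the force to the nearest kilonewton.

F ≈ 197 kN

γ = ρg = 1472 × 9.81 / 1000 = 14.44032 kN/m³.
Let θ = 26° be the plate's angle to the horizontal; measure y along the incline from where the plane meets the free surface. Vertical depth h = y·sinθ with sinθ = 0.438371.
With the apex up, the centroid sits 2h/3 = 2 × 3/3 = 2 m below the apex, so y_c = 4.09 + 2 = 6.09 m and h_c = 6.09 × 0.438371 = 2.66968 m.
A = ½ × 3.4 × 3 = 5.1 m².
Resultant F = γ·h_c·A = 14.44032 × 2.66968 × 5.1 = 196.61 kN.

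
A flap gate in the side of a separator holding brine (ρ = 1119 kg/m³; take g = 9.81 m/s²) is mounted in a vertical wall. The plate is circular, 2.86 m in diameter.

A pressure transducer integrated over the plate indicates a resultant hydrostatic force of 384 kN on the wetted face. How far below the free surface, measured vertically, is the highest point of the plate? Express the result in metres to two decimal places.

γ = ρg = 1119 × 9.81 / 1000 = 10.97739 kN/m³.
A = π(1.43)² = 6.42424 m².
From F = γ·h_c·A, the centroid depth is h_c = 384/(10.97739 × 6.42424) = 5.44516 m.
The centroid is at the centre, 1.43 m below the top of the plate, so the highest point sits at h_top = 5.44516 − 1.43 = 4.01516 m below the surface.

d_top ≈ 4.02 m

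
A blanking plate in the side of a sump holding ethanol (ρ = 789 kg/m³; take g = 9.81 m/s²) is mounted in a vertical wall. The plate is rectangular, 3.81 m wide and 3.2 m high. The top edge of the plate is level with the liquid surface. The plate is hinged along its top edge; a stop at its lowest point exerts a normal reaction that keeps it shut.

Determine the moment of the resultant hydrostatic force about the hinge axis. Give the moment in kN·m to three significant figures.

γ = ρg = 789 × 9.81 / 1000 = 7.74009 kN/m³.
The centroid lies 3.2/2 = 1.6 m below the top edge, so the centroid depth is h_c = 1.6 m.
A = 3.81 × 3.2 = 12.192 m².
Resultant F = γ·h_c·A = 7.74009 × 1.6 × 12.192 = 150.987 kN.
I_c = b·h³/12 = 3.81 × 3.2³/12 = 10.4038 m⁴.
Centre of pressure: y_p = y_c + I_c/(y_c·A) = 1.6 + 10.4038/(1.6 × 12.192) = 1.6 + 0.533331 = 2.13333 m along the plane.
The resultant acts 1.6 + 0.533331 = 2.13333 m (along the plate) below the hinge at the top edge, so the moment about the hinge is M = F × 2.13333 = 150.987 × 2.13333 = 322.105 kN·m.

M ≈ 322 kN·m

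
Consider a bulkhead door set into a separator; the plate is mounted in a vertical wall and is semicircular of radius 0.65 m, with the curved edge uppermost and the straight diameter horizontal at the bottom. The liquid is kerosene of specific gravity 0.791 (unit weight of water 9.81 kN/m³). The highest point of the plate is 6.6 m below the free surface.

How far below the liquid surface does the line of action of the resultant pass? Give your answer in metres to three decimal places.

h_p = 6.978 m

γ = 0.791 × 9.81 = 7.75971 kN/m³.
The centroid lies 4r/(3π) = 0.275869 m above the diameter, so r − 4r/(3π) = 0.65 − 0.275869 = 0.374131 m below the topmost point, so the centroid depth is h_c = 6.6 + 0.374131 = 6.97413 m.
A = πr²/2 = π × 0.65²/2 = 0.663661 m².
Resultant F = γ·h_c·A = 7.75971 × 6.97413 × 0.663661 = 35.9155 kN.
I_c = (π/8 − 8/(9π))·r⁴ = 0.109757 × 0.65⁴ = 0.0195923 m⁴.
Centre of pressure: y_p = y_c + I_c/(y_c·A) = 6.97413 + 0.0195923/(6.97413 × 0.663661) = 6.97413 + 0.00423301 = 6.97836 m along the plane.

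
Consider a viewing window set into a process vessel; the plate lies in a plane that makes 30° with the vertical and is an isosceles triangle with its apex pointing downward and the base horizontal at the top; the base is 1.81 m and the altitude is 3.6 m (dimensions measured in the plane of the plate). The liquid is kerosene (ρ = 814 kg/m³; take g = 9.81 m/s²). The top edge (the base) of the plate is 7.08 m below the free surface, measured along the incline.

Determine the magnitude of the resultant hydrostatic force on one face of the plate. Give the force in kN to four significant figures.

F ≈ 186.6 kN

γ = ρg = 814 × 9.81 / 1000 = 7.98534 kN/m³.
The plate makes 30° with the vertical, i.e. θ = 90° − 30° = 60° to the horizontal. Measuring y along the incline from the free-surface line, vertical depth h = y·sinθ with sinθ = 0.866025.
With the apex down, the centroid sits h/3 = 3.6/3 = 1.2 m below the base (the top edge), so y_c = 7.08 + 1.2 = 8.28 m and h_c = 8.28 × 0.866025 = 7.17069 m.
A = ½ × 1.81 × 3.6 = 3.258 m².
Resultant F = γ·h_c·A = 7.98534 × 7.17069 × 3.258 = 186.554 kN.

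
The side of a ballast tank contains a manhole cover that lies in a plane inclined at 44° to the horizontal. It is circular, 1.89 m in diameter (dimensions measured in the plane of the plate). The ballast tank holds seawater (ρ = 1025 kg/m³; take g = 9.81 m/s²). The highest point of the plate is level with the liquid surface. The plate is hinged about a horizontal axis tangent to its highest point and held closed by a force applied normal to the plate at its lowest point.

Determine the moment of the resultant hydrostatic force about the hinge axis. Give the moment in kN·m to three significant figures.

γ = ρg = 1025 × 9.81 / 1000 = 10.05525 kN/m³.
Let θ = 44° be the plate's angle to the horizontal; measure y along the incline from where the plane meets the free surface. Vertical depth h = y·sinθ with sinθ = 0.694658.
The centroid is at the centre, 0.945 m below the top of the plate, so y_c = 0.945 m and h_c = 0.945 × 0.694658 = 0.656452 m.
A = π(0.945)² = 2.80552 m².
Resultant F = γ·h_c·A = 10.05525 × 0.656452 × 2.80552 = 18.5186 kN.
I_c = πr⁴/4 = π × 0.945⁴/4 = 0.62635 m⁴.
Centre of pressure: y_p = y_c + I_c/(y_c·A) = 0.945 + 0.62635/(0.945 × 2.80552) = 0.945 + 0.23625 = 1.18125 m along the plane.
The resultant acts 0.945 + 0.23625 = 1.18125 m (along the plate) below the hinge at the top edge, so the moment about the hinge is M = F × 1.18125 = 18.5186 × 1.18125 = 21.8751 kN·m.

M ≈ 21.9 kN·m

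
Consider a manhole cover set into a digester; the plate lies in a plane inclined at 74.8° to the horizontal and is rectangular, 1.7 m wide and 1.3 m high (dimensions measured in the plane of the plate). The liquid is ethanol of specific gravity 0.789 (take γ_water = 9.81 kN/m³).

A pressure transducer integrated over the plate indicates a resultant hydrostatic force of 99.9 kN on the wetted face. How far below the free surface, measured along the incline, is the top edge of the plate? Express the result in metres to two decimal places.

γ = 0.789 × 9.81 = 7.74009 kN/m³.
A = 1.7 × 1.3 = 2.21 m².
From F = γ·h_c·A, the centroid depth is h_c = 99.9/(7.74009 × 2.21) = 5.84019 m.
Let θ = 74.8° be the plate's angle to the horizontal; measure y along the incline from where the plane meets the free surface. Vertical depth h = y·sinθ with sinθ = 0.965016.
Along the incline, y_c = h_c/sinθ = 5.84019/0.965016 = 6.05191 m.
The centroid lies 1.3/2 = 0.65 m below the top edge, so the top edge sits at y_top = 6.05191 − 0.65 = 5.40191 m along the incline.

y_top ≈ 5.40 m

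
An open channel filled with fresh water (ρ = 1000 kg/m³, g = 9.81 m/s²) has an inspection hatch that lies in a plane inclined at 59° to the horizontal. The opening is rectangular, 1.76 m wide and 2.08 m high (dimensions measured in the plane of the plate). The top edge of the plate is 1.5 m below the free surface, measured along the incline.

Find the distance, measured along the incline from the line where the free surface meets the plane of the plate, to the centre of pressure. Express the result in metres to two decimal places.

γ = ρg = 1000 × 9.81 = 9810 N/m³ = 9.81 kN/m³.
Let θ = 59° be the plate's angle to the horizontal; measure y along the incline from where the plane meets the free surface. Vertical depth h = y·sinθ with sinθ = 0.857167.
The centroid lies 2.08/2 = 1.04 m below the top edge, so y_c = 1.5 + 1.04 = 2.54 m and h_c = 2.54 × 0.857167 = 2.1772 m.
A = 1.76 × 2.08 = 3.6608 m².
Resultant F = γ·h_c·A = 9.81 × 2.1772 × 3.6608 = 78.1886 kN.
I_c = b·h³/12 = 1.76 × 2.08³/12 = 1.31984 m⁴.
Centre of pressure: y_p = y_c + I_c/(y_c·A) = 2.54 + 1.31984/(2.54 × 3.6608) = 2.54 + 0.141942 = 2.68194 m along the plane.

y_p = 2.68 m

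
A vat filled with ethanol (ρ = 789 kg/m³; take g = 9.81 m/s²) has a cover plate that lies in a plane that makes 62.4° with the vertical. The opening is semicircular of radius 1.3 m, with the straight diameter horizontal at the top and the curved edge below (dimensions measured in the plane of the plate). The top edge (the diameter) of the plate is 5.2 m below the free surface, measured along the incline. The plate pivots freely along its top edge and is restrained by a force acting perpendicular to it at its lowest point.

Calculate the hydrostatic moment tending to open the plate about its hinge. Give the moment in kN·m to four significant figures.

γ = ρg = 789 × 9.81 / 1000 = 7.74009 kN/m³.
The plate makes 62.4° with the vertical, i.e. θ = 90° − 62.4° = 27.6° to the horizontal. Measuring y along the incline from the free-surface line, vertical depth h = y·sinθ with sinθ = 0.463296.
The centroid of a semicircle lies 4r/(3π) = 0.551737 m from the diameter, here below the top edge, so y_c = 5.2 + 0.551737 = 5.75174 m and h_c = 5.75174 × 0.463296 = 2.66476 m.
A = πr²/2 = π × 1.3²/2 = 2.65465 m².
Resultant F = γ·h_c·A = 7.74009 × 2.66476 × 2.65465 = 54.7534 kN.
I_c = (π/8 − 8/(9π))·r⁴ = 0.109757 × 1.3⁴ = 0.313477 m⁴.
Centre of pressure: y_p = y_c + I_c/(y_c·A) = 5.75174 + 0.313477/(5.75174 × 2.65465) = 5.75174 + 0.0205305 = 5.77227 m along the plane.
The resultant acts 0.551737 + 0.0205305 = 0.572268 m (along the plate) below the hinge at the top edge, so the moment about the hinge is M = F × 0.572268 = 54.7534 × 0.572268 = 31.3336 kN·m.

M ≈ 31.33 kN·m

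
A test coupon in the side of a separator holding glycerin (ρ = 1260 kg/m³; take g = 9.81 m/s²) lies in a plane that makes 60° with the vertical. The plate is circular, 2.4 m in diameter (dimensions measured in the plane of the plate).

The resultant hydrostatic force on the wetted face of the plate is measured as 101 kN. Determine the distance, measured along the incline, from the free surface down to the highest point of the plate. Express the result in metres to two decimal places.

γ = ρg = 1260 × 9.81 / 1000 = 12.3606 kN/m³.
A = π(1.2)² = 4.52389 m².
From F = γ·h_c·A, the centroid depth is h_c = 101/(12.3606 × 4.52389) = 1.80622 m.
The plate makes 60° with the vertical, i.e. θ = 90° − 60° = 30° to the horizontal. Measuring y along the incline from the free-surface line, vertical depth h = y·sinθ with sinθ = 0.500000.
Along the incline, y_c = h_c/sinθ = 1.80622/0.500000 = 3.61244 m.
The centroid is at the centre, 1.2 m below the top of the plate, so the highest point sits at y_top = 3.61244 − 1.2 = 2.41244 m along the incline.

y_top ≈ 2.41 m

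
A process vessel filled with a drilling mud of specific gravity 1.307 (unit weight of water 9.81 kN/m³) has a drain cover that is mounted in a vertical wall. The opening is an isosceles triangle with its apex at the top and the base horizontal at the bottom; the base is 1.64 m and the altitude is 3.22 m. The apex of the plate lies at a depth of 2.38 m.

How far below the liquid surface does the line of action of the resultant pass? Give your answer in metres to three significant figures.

γ = 1.307 × 9.81 = 12.82167 kN/m³.
With the apex up, the centroid sits 2h/3 = 2 × 3.22/3 = 2.14667 m below the apex, so the centroid depth is h_c = 2.38 + 2.14667 = 4.52667 m.
A = ½ × 1.64 × 3.22 = 2.6404 m².
Resultant F = γ·h_c·A = 12.82167 × 4.52667 × 2.6404 = 153.247 kN.
I_c = b·h³/36 = 1.64 × 3.22³/36 = 1.52093 m⁴.
Centre of pressure: y_p = y_c + I_c/(y_c·A) = 4.52667 + 1.52093/(4.52667 × 2.6404) = 4.52667 + 0.127251 = 4.65392 m along the plane.

h_p = 4.65 m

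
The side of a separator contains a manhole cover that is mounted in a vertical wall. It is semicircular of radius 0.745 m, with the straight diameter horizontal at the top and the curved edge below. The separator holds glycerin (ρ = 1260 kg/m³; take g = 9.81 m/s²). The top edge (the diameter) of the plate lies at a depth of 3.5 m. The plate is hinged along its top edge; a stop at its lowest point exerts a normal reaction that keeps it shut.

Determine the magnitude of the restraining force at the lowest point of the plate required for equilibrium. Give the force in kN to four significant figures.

P ≈ 18.01 kN

γ = ρg = 1260 × 9.81 / 1000 = 12.3606 kN/m³.
The centroid of a semicircle lies 4r/(3π) = 0.316188 m from the diameter, here below the top edge, so the centroid depth is h_c = 3.5 + 0.316188 = 3.81619 m.
A = πr²/2 = π × 0.745²/2 = 0.871831 m².
Resultant F = γ·h_c·A = 12.3606 × 3.81619 × 0.871831 = 41.1246 kN.
I_c = (π/8 − 8/(9π))·r⁴ = 0.109757 × 0.745⁴ = 0.0338109 m⁴.
Centre of pressure: y_p = y_c + I_c/(y_c·A) = 3.81619 + 0.0338109/(3.81619 × 0.871831) = 3.81619 + 0.0101624 = 3.82635 m along the plane.
The resultant acts 0.316188 + 0.0101624 = 0.32635 m (along the plate) below the hinge at the top edge, so the moment about the hinge is M = F × 0.32635 = 41.1246 × 0.32635 = 13.421 kN·m.
A normal force at the bottom, 0.745 m from the hinge, must supply this moment: P = 13.421/0.745 = 18.0148 kN.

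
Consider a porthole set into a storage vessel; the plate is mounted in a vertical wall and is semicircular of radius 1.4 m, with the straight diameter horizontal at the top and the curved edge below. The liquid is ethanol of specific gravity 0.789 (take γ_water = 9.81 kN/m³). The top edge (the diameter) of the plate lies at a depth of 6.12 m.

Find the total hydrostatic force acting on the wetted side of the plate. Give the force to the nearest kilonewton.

γ = 0.789 × 9.81 = 7.74009 kN/m³.
The centroid of a semicircle lies 4r/(3π) = 0.594178 m from the diameter, here below the top edge, so the centroid depth is h_c = 6.12 + 0.594178 = 6.71418 m.
A = πr²/2 = π × 1.4²/2 = 3.07876 m².
Resultant F = γ·h_c·A = 7.74009 × 6.71418 × 3.07876 = 159.998 kN.

F ≈ 160 kN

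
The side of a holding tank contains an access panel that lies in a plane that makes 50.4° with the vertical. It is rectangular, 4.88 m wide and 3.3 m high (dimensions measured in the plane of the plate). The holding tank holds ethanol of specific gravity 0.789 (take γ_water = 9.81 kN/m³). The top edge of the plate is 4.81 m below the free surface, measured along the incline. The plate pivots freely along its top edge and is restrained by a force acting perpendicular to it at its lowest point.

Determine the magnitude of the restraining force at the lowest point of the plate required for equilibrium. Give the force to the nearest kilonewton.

P ≈ 278 kN

γ = 0.789 × 9.81 = 7.74009 kN/m³.
The plate makes 50.4° with the vertical, i.e. θ = 90° − 50.4° = 39.6° to the horizontal. Measuring y along the incline from the free-surface line, vertical depth h = y·sinθ with sinθ = 0.637424.
The centroid lies 3.3/2 = 1.65 m below the top edge, so y_c = 4.81 + 1.65 = 6.46 m and h_c = 6.46 × 0.637424 = 4.11776 m.
A = 4.88 × 3.3 = 16.104 m².
Resultant F = γ·h_c·A = 7.74009 × 4.11776 × 16.104 = 513.264 kN.
I_c = b·h³/12 = 4.88 × 3.3³/12 = 14.6144 m⁴.
Centre of pressure: y_p = y_c + I_c/(y_c·A) = 6.46 + 14.6144/(6.46 × 16.104) = 6.46 + 0.14048 = 6.60048 m along the plane.
The resultant acts 1.65 + 0.14048 = 1.79048 m (along the plate) below the hinge at the top edge, so the moment about the hinge is M = F × 1.79048 = 513.264 × 1.79048 = 918.989 kN·m.
A normal force at the bottom, 3.3 m from the hinge, must supply this moment: P = 918.989/3.3 = 278.482 kN.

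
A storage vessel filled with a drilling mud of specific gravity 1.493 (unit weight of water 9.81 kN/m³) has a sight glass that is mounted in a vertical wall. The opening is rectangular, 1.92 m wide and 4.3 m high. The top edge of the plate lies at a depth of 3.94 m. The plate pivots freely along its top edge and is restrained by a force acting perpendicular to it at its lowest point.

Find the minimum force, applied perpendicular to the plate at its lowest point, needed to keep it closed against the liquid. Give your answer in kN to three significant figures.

P ≈ 412 kN

γ = 1.493 × 9.81 = 14.64633 kN/m³.
The centroid lies 4.3/2 = 2.15 m below the top edge, so the centroid depth is h_c = 3.94 + 2.15 = 6.09 m.
A = 1.92 × 4.3 = 8.256 m².
Resultant F = γ·h_c·A = 14.64633 × 6.09 × 8.256 = 736.403 kN.
I_c = b·h³/12 = 1.92 × 4.3³/12 = 12.7211 m⁴.
Centre of pressure: y_p = y_c + I_c/(y_c·A) = 6.09 + 12.7211/(6.09 × 8.256) = 6.09 + 0.25301 = 6.34301 m along the plane.
The resultant acts 2.15 + 0.25301 = 2.40301 m (along the plate) below the hinge at the top edge, so the moment about the hinge is M = F × 2.40301 = 736.403 × 2.40301 = 1769.58 kN·m.
A normal force at the bottom, 4.3 m from the hinge, must supply this moment: P = 1769.58/4.3 = 411.53 kN.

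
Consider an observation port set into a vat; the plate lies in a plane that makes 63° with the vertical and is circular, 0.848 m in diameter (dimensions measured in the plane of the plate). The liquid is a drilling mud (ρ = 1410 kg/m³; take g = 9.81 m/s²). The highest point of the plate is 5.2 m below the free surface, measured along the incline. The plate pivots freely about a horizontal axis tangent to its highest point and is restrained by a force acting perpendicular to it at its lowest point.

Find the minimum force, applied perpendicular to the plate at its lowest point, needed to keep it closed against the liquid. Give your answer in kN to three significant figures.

γ = ρg = 1410 × 9.81 / 1000 = 13.8321 kN/m³.
The plate makes 63° with the vertical, i.e. θ = 90° − 63° = 27° to the horizontal. Measuring y along the incline from the free-surface line, vertical depth h = y·sinθ with sinθ = 0.453990.
The centroid is at the centre, 0.424 m below the top of the plate, so y_c = 5.2 + 0.424 = 5.624 m and h_c = 5.624 × 0.453990 = 2.55324 m.
A = π(0.424)² = 0.564783 m².
Resultant F = γ·h_c·A = 13.8321 × 2.55324 × 0.564783 = 19.9463 kN.
I_c = πr⁴/4 = π × 0.424⁴/4 = 0.0253836 m⁴.
Centre of pressure: y_p = y_c + I_c/(y_c·A) = 5.624 + 0.0253836/(5.624 × 0.564783) = 5.624 + 0.00799146 = 5.63199 m along the plane.
The resultant acts 0.424 + 0.00799146 = 0.431991 m (along the plate) below the hinge at the top edge, so the moment about the hinge is M = F × 0.431991 = 19.9463 × 0.431991 = 8.61662 kN·m.
A normal force at the bottom, 0.848 m from the hinge, must supply this moment: P = 8.61662/0.848 = 10.1611 kN.

P ≈ 10.2 kN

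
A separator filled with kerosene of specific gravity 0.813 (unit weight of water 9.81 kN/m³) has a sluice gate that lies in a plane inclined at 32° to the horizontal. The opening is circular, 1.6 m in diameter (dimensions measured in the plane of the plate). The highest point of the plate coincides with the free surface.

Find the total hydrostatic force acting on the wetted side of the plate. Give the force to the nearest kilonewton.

F ≈ 7 kN

γ = 0.813 × 9.81 = 7.97553 kN/m³.
Let θ = 32° be the plate's angle to the horizontal; measure y along the incline from where the plane meets the free surface. Vertical depth h = y·sinθ with sinθ = 0.529919.
The centroid is at the centre, 0.8 m below the top of the plate, so y_c = 0.8 m and h_c = 0.8 × 0.529919 = 0.423935 m.
A = π(0.8)² = 2.01062 m².
Resultant F = γ·h_c·A = 7.97553 × 0.423935 × 2.01062 = 6.79812 kN.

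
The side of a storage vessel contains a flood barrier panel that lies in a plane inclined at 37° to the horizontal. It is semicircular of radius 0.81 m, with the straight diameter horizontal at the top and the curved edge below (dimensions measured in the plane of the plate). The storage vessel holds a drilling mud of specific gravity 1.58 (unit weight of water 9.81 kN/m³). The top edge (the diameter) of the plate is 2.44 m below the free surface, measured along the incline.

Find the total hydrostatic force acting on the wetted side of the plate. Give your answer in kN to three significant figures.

γ = 1.58 × 9.81 = 15.4998 kN/m³.
Let θ = 37° be the plate's angle to the horizontal; measure y along the incline from where the plane meets the free surface. Vertical depth h = y·sinθ with sinθ = 0.601815.
The centroid of a semicircle lies 4r/(3π) = 0.343775 m from the diameter, here below the top edge, so y_c = 2.44 + 0.343775 = 2.78377 m and h_c = 2.78377 × 0.601815 = 1.67531 m.
A = πr²/2 = π × 0.81²/2 = 1.0306 m².
Resultant F = γ·h_c·A = 15.4998 × 1.67531 × 1.0306 = 26.7616 kN.

F ≈ 26.8 kN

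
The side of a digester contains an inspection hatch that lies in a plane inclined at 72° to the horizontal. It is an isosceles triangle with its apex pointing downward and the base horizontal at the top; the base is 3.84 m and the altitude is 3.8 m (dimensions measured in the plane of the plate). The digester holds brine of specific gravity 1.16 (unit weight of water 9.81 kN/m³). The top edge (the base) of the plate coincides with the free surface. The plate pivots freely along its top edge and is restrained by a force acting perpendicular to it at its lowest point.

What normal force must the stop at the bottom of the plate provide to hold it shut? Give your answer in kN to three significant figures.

P ≈ 50.0 kN

γ = 1.16 × 9.81 = 11.3796 kN/m³.
Let θ = 72° be the plate's angle to the horizontal; measure y along the incline from where the plane meets the free surface. Vertical depth h = y·sinθ with sinθ = 0.951057.
With the apex down, the centroid sits h/3 = 3.8/3 = 1.26667 m below the base (the top edge), so y_c = 1.26667 m and h_c = 1.26667 × 0.951057 = 1.20468 m.
A = ½ × 3.84 × 3.8 = 7.296 m².
Resultant F = γ·h_c·A = 11.3796 × 1.20468 × 7.296 = 100.019 kN.
I_c = b·h³/36 = 3.84 × 3.8³/36 = 5.85301 m⁴.
Centre of pressure: y_p = y_c + I_c/(y_c·A) = 1.26667 + 5.85301/(1.26667 × 7.296) = 1.26667 + 0.633331 = 1.9 m along the plane.
The resultant acts 1.26667 + 0.633331 = 1.9 m (along the plate) below the hinge at the top edge, so the moment about the hinge is M = F × 1.9 = 100.019 × 1.9 = 190.036 kN·m.
A normal force at the bottom, 3.8 m from the hinge, must supply this moment: P = 190.036/3.8 = 50.0095 kN.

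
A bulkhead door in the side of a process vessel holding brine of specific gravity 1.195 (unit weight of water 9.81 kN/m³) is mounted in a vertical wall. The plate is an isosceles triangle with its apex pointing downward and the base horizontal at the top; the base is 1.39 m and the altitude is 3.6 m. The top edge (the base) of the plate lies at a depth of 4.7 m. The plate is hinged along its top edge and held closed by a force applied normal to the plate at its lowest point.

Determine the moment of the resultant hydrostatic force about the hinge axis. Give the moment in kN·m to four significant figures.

M ≈ 228.8 kN·m

γ = 1.195 × 9.81 = 11.72295 kN/m³.
With the apex down, the centroid sits h/3 = 3.6/3 = 1.2 m below the base (the top edge), so the centroid depth is h_c = 4.7 + 1.2 = 5.9 m.
A = ½ × 1.39 × 3.6 = 2.502 m².
Resultant F = γ·h_c·A = 11.72295 × 5.9 × 2.502 = 173.052 kN.
I_c = b·h³/36 = 1.39 × 3.6³/36 = 1.80144 m⁴.
Centre of pressure: y_p = y_c + I_c/(y_c·A) = 5.9 + 1.80144/(5.9 × 2.502) = 5.9 + 0.122034 = 6.02203 m along the plane.
The resultant acts 1.2 + 0.122034 = 1.32203 m (along the plate) below the hinge at the top edge, so the moment about the hinge is M = F × 1.32203 = 173.052 × 1.32203 = 228.78 kN·m.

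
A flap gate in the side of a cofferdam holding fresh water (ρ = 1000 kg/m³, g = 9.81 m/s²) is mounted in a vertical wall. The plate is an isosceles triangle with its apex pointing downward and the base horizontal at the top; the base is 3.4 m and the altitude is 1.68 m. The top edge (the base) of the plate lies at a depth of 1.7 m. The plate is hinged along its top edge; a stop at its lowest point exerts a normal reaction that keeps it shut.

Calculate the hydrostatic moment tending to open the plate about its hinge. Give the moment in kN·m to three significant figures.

M ≈ 39.9 kN·m

γ = ρg = 1000 × 9.81 = 9810 N/m³ = 9.81 kN/m³.
With the apex down, the centroid sits h/3 = 1.68/3 = 0.56 m below the base (the top edge), so the centroid depth is h_c = 1.7 + 0.56 = 2.26 m.
A = ½ × 3.4 × 1.68 = 2.856 m².
Resultant F = γ·h_c·A = 9.81 × 2.26 × 2.856 = 63.3192 kN.
I_c = b·h³/36 = 3.4 × 1.68³/36 = 0.447821 m⁴.
Centre of pressure: y_p = y_c + I_c/(y_c·A) = 2.26 + 0.447821/(2.26 × 2.856) = 2.26 + 0.0693806 = 2.32938 m along the plane.
The resultant acts 0.56 + 0.0693806 = 0.629381 m (along the plate) below the hinge at the top edge, so the moment about the hinge is M = F × 0.629381 = 63.3192 × 0.629381 = 39.8519 kN·m.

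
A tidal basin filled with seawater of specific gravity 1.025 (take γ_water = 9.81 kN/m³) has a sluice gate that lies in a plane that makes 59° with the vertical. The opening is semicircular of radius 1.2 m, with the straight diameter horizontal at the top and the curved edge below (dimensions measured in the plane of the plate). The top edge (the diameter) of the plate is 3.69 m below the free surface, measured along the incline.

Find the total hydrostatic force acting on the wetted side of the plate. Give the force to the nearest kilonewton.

γ = 1.025 × 9.81 = 10.05525 kN/m³.
The plate makes 59° with the vertical, i.e. θ = 90° − 59° = 31° to the horizontal. Measuring y along the incline from the free-surface line, vertical depth h = y·sinθ with sinθ = 0.515038.
The centroid of a semicircle lies 4r/(3π) = 0.509296 m from the diameter, here below the top edge, so y_c = 3.69 + 0.509296 = 4.1993 m and h_c = 4.1993 × 0.515038 = 2.1628 m.
A = πr²/2 = π × 1.2²/2 = 2.26195 m².
Resultant F = γ·h_c·A = 10.05525 × 2.1628 × 2.26195 = 49.1917 kN.

F ≈ 49 kN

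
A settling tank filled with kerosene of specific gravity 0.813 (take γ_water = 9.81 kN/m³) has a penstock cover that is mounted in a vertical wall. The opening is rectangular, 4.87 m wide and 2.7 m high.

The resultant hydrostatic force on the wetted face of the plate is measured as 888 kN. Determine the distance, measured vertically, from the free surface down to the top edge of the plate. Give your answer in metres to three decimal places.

d_top ≈ 7.118 m

γ = 0.813 × 9.81 = 7.97553 kN/m³.
A = 4.87 × 2.7 = 13.149 m².
From F = γ·h_c·A, the centroid depth is h_c = 888/(7.97553 × 13.149) = 8.46761 m.
The centroid lies 2.7/2 = 1.35 m below the top edge, so the top edge sits at h_top = 8.46761 − 1.35 = 7.11761 m below the surface.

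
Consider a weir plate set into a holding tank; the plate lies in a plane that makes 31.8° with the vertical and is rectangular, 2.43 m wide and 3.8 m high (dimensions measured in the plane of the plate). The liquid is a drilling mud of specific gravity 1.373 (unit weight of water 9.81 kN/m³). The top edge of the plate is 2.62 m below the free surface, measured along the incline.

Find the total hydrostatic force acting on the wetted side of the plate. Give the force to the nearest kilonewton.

γ = 1.373 × 9.81 = 13.46913 kN/m³.
The plate makes 31.8° with the vertical, i.e. θ = 90° − 31.8° = 58.2° to the horizontal. Measuring y along the incline from the free-surface line, vertical depth h = y·sinθ with sinθ = 0.849893.
The centroid lies 3.8/2 = 1.9 m below the top edge, so y_c = 2.62 + 1.9 = 4.52 m and h_c = 4.52 × 0.849893 = 3.84152 m.
A = 2.43 × 3.8 = 9.234 m².
Resultant F = γ·h_c·A = 13.46913 × 3.84152 × 9.234 = 477.785 kN.

F ≈ 478 kN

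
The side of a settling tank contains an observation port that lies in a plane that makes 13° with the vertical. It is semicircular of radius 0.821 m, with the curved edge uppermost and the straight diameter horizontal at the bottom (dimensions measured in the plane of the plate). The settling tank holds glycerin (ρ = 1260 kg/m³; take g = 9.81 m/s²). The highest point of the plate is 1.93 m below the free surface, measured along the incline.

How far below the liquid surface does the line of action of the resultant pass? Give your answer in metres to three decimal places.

h_p = 2.360 m

γ = ρg = 1260 × 9.81 / 1000 = 12.3606 kN/m³.
The plate makes 13° with the vertical, i.e. θ = 90° − 13° = 77° to the horizontal. Measuring y along the incline from the free-surface line, vertical depth h = y·sinθ with sinθ = 0.974370.
The centroid lies 4r/(3π) = 0.348443 m above the diameter, so r − 4r/(3π) = 0.821 − 0.348443 = 0.472557 m below the topmost point, so y_c = 1.93 + 0.472557 = 2.40256 m and h_c = 2.40256 × 0.974370 = 2.34098 m.
A = πr²/2 = π × 0.821²/2 = 1.05878 m².
Resultant F = γ·h_c·A = 12.3606 × 2.34098 × 1.05878 = 30.6368 kN.
I_c = (π/8 − 8/(9π))·r⁴ = 0.109757 × 0.821⁴ = 0.049866 m⁴.
Centre of pressure: y_p = y_c + I_c/(y_c·A) = 2.40256 + 0.049866/(2.40256 × 1.05878) = 2.40256 + 0.0196031 = 2.42216 m along the plane.
Vertically, h_p = y_p·sinθ = 2.42216 × 0.974370 = 2.36008 m.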